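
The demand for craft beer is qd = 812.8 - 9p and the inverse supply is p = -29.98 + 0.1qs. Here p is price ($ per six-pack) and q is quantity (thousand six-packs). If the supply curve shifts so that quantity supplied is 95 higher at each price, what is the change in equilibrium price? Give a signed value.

Δp = -5

Inverting to quantity form: qs = 299.8 + 10p.
Equating demand and supply, 812.8 - 9p = 299.8 + 10p gives 19p = 513, so p* = 27.
Substitute back: q* = 812.8 - 9(27) = 569.8.
After the shift, supply is qs = 394.8 + 10p.
Re-solving, 19p = 418 gives p = 22 and q = 614.8.
Δp = 22 - 27 = -5.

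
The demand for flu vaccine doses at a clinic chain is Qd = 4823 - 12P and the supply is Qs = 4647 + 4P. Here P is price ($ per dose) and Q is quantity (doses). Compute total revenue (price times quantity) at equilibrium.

Total revenue = 51601

At equilibrium Qd = Qs, so 4823 - 12P = 4647 + 4P; collecting terms, 176 = 16P and P* = 11.
Plugging P* into demand: Q* = 4823 - 12(11) = 4691.
Total revenue = P* × Q* = 11 × 4691 = 51601.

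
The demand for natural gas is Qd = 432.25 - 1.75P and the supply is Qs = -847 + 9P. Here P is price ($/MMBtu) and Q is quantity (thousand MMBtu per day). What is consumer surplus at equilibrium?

The market clears where 432.25 - 1.75P = -847 + 9P. Rearranging, 10.75P = 1279.25, hence P* = 119.
Plugging P* into demand: Q* = 432.25 - 1.75(119) = 224.
Demand choke price (Qd = 0): P = 432.25/1.75 = 247. Consumer surplus = ½ × (247 - 119) × 224 = 14336.

Consumer surplus = 14336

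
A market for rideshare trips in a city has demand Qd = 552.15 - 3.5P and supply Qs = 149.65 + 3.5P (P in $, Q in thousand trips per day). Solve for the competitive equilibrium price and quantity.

At equilibrium Qd = Qs, so 552.15 - 3.5P = 149.65 + 3.5P; collecting terms, 402.5 = 7P and P* = 57.5.
Then Q* = 552.15 - 3.5(57.5) = 350.9.

P* = 57.5, Q* = 350.9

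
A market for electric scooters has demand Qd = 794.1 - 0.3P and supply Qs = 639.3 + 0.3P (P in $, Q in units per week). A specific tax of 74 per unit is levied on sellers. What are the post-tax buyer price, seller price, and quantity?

P_b = 295, P_s = 221, Q = 705.6

Sellers keep P_s = P_b - 74 per unit, so supply in terms of the buyer price is Qs = 617.1 + 0.3P_b.
Set Qd = Qs: 794.1 - 0.3P_b = 617.1 + 0.3P_b, so 177 = 0.6P_b and P_b = 295.
So P_s = 221 and the quantity traded is Q = 794.1 - 0.3(295) = 705.6.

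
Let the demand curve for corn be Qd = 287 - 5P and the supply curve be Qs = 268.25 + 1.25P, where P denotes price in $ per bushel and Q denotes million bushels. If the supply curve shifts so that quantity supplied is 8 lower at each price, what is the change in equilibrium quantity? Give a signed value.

ΔQ = -6.4

Equating demand and supply, 287 - 5P = 268.25 + 1.25P gives 6.25P = 18.75, so P* = 3.
Plugging P* into demand: Q* = 287 - 5(3) = 272.
After the shift, supply is Qs = 260.25 + 1.25P.
Re-solving, 6.25P = 26.75 gives P = 4.28 and Q = 265.6.
ΔQ = 265.6 - 272 = -6.4.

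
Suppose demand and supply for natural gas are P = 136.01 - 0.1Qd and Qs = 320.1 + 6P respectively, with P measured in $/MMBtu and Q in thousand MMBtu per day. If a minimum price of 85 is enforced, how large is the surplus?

Surplus = 320

Solving each curve for Q: Qd = 1360.1 - 10P.
With P fixed at 85, quantity demanded is 510.1 and quantity supplied is 830.1.
Surplus = Qs - Qd = 830.1 - 510.1 = 320.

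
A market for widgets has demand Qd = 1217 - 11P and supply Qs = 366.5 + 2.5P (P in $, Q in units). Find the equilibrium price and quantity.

Equating demand and supply, 1217 - 11P = 366.5 + 2.5P gives 13.5P = 850.5, so P* = 63.
Substitute back: Q* = 1217 - 11(63) = 524.

P* = 63, Q* = 524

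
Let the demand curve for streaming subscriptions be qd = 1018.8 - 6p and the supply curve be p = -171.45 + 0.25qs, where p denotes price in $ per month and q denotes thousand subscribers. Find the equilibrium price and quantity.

p* = 33.3, q* = 819

Rewriting in direct form: qs = 685.8 + 4p.
At equilibrium qd = qs, so 1018.8 - 6p = 685.8 + 4p; collecting terms, 333 = 10p and p* = 33.3.
Plugging p* into demand: q* = 1018.8 - 6(33.3) = 819.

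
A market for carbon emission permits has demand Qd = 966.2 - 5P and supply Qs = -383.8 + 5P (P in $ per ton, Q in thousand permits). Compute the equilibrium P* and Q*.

The market clears where 966.2 - 5P = -383.8 + 5P. Rearranging, 10P = 1350, hence P* = 135.
Substitute back: Q* = 966.2 - 5(135) = 291.2.

P* = 135, Q* = 291.2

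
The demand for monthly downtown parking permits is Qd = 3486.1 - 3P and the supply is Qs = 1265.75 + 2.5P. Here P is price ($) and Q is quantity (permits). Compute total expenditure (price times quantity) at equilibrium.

At equilibrium Qd = Qs, so 3486.1 - 3P = 1265.75 + 2.5P; collecting terms, 2220.35 = 5.5P and P* = 403.7.
Substitute back: Q* = 3486.1 - 3(403.7) = 2275.
Total expenditure = P* × Q* = 403.7 × 2275 = 918417.5.

Total expenditure = 918417.5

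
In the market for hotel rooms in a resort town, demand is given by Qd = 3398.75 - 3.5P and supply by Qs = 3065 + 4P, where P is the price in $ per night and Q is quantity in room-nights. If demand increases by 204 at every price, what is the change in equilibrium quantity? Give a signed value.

ΔQ = 108.8

The market clears where 3398.75 - 3.5P = 3065 + 4P. Rearranging, 7.5P = 333.75, hence P* = 44.5.
Plugging P* into demand: Q* = 3398.75 - 3.5(44.5) = 3243.
After the shift, demand is Qd = 3602.75 - 3.5P.
Re-solving, 7.5P = 537.75 gives P = 71.7 and Q = 3351.8.
ΔQ = 3351.8 - 3243 = 108.8.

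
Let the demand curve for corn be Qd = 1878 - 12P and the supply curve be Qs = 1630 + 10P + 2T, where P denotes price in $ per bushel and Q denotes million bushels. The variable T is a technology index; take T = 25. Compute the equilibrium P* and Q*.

With T = 25, supply is Qs = 1680 + 10P.
The market clears where 1878 - 12P = 1680 + 10P. Rearranging, 22P = 198, hence P* = 9.
Then Q* = 1878 - 12(9) = 1770.

P* = 9, Q* = 1770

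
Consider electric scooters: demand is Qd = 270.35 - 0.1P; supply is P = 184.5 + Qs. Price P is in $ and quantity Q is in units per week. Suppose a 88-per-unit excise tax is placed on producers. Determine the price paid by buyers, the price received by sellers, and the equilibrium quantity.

P_b = 493.5, P_s = 405.5, Q = 221

Rewriting in direct form: Qs = -184.5 + P.
Producers keep P_s = P_b - 88 per unit, so supply in terms of the buyer price is Qs = -272.5 + P_b.
Market clearing requires 270.35 - 0.1P_b = -272.5 + P_b; hence 542.85 = 1.1P_b and P_b = 493.5.
So P_s = 405.5 and the quantity traded is Q = 270.35 - 0.1(493.5) = 221.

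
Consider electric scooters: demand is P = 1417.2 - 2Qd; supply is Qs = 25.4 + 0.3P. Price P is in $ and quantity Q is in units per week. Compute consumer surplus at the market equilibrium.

Consumer surplus = 79298.56

Inverting to quantity form: Qd = 708.6 - 0.5P.
Equating demand and supply, 708.6 - 0.5P = 25.4 + 0.3P gives 0.8P = 683.2, so P* = 854.
Then Q* = 708.6 - 0.5(854) = 281.6.
Demand choke price (Qd = 0): P = 708.6/0.5 = 1417.2. Consumer surplus = ½ × (1417.2 - 854) × 281.6 = 79298.56.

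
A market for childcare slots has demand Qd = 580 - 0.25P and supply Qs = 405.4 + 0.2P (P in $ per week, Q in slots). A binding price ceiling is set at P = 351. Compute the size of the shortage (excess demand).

Shortage = 16.65

With P fixed at 351, quantity demanded is 492.25 and quantity supplied is 475.6.
Shortage = Qd - Qs = 492.25 - 475.6 = 16.65.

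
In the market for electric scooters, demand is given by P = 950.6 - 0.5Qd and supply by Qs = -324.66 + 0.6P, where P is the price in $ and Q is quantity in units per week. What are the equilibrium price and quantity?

P* = 856.1, Q* = 189

Solving each curve for Q: Qd = 1901.2 - 2P.
The market clears where 1901.2 - 2P = -324.66 + 0.6P. Rearranging, 2.6P = 2225.86, hence P* = 856.1.
Plugging P* into demand: Q* = 1901.2 - 2(856.1) = 189.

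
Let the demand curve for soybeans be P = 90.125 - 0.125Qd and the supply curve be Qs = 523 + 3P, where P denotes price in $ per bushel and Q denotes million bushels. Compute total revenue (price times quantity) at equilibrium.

Solving each curve for Q: Qd = 721 - 8P.
The market clears where 721 - 8P = 523 + 3P. Rearranging, 11P = 198, hence P* = 18.
Then Q* = 721 - 8(18) = 577.
Total revenue = P* × Q* = 18 × 577 = 10386.

Total revenue = 10386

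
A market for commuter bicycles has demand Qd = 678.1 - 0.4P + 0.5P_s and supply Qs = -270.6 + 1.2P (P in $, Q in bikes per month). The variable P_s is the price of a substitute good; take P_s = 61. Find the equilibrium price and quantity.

With P_s = 61, demand is Qd = 708.6 - 0.4P.
Equating demand and supply, 708.6 - 0.4P = -270.6 + 1.2P gives 1.6P = 979.2, so P* = 612.
Then Q* = 708.6 - 0.4(612) = 463.8.

P* = 612, Q* = 463.8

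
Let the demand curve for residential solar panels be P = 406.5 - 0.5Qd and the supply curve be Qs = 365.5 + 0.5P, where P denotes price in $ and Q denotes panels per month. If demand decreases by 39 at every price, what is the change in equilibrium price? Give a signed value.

Inverting to quantity form: Qd = 813 - 2P.
Equating demand and supply, 813 - 2P = 365.5 + 0.5P gives 2.5P = 447.5, so P* = 179.
Substitute back: Q* = 813 - 2(179) = 455.
After the shift, demand is Qd = 774 - 2P.
New equilibrium: 408.5 = 2.5P, so P = 163.4 and Q = 447.2.
ΔP = 163.4 - 179 = -15.6.

ΔP = -15.6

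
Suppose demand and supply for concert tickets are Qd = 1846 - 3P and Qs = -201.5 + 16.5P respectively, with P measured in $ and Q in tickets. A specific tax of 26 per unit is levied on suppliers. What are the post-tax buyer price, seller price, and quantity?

P_b = 127, P_s = 101, Q = 1465

With a tax of 26 on suppliers, they supply based on the net price P_s = P_b - 26, so Qs = -630.5 + 16.5P_b.
Market clearing requires 1846 - 3P_b = -630.5 + 16.5P_b; hence 2476.5 = 19.5P_b and P_b = 127.
So P_s = 101 and the quantity traded is Q = 1846 - 3(127) = 1465.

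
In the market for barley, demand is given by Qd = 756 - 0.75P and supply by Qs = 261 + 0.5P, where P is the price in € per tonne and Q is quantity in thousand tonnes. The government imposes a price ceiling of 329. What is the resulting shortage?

With P fixed at 329, quantity demanded is 509.25 and quantity supplied is 425.5.
Shortage = Qd - Qs = 509.25 - 425.5 = 83.75.

Shortage = 83.75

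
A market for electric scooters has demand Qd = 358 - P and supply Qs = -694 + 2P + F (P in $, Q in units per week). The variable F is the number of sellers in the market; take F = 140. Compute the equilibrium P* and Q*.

With F = 140, supply is Qs = -554 + 2P.
Equating demand and supply, 358 - P = -554 + 2P gives 3P = 912, so P* = 304.
From the demand curve, Q* = 358 - 304 = 54.

P* = 304, Q* = 54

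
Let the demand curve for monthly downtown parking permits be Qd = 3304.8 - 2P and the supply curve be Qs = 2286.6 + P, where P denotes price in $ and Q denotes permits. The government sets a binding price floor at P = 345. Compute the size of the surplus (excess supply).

Evaluating both curves at the floor price 345 gives Qd = 2614.8, Qs = 2631.6.
Surplus = Qs - Qd = 2631.6 - 2614.8 = 16.8.

Surplus = 16.8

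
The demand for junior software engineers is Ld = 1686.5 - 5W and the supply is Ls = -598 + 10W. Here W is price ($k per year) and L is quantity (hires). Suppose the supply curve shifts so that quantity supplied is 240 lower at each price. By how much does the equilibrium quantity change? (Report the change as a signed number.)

ΔL = -80

Equating demand and supply, 1686.5 - 5W = -598 + 10W gives 15W = 2284.5, so W* = 152.3.
Plugging W* into demand: L* = 1686.5 - 5(152.3) = 925.
After the shift, supply is Ls = -838 + 10W.
New equilibrium: 2524.5 = 15W, so W = 168.3 and L = 845.
ΔL = 845 - 925 = -80.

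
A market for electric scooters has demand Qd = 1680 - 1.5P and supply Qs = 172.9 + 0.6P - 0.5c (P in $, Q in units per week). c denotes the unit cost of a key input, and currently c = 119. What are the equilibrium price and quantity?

P* = 746, Q* = 561

With c = 119, supply is Qs = 113.4 + 0.6P.
Set Qd = Qs: 1680 - 1.5P = 113.4 + 0.6P, so 1566.6 = 2.1P and P* = 746.
Then Q* = 1680 - 1.5(746) = 561.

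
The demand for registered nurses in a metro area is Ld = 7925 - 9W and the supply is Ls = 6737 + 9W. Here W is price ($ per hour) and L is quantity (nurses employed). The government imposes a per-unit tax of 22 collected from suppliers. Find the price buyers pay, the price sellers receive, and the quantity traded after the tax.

W_b = 77, W_s = 55, L = 7232

The tax drives a wedge W_b - W_s = 22. Substituting W_s = W_b - 22 into supply: Ls = 6539 + 9W_b.
Set Ld = Ls: 7925 - 9W_b = 6539 + 9W_b, so 1386 = 18W_b and W_b = 77.
So W_s = 55 and the quantity traded is L = 7925 - 9(77) = 7232.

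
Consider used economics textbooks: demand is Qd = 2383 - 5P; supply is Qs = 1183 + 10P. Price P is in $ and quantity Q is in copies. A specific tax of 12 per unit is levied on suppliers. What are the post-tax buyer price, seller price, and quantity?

P_b = 88, P_s = 76, Q = 1943

With a tax of 12 on suppliers, they supply based on the net price P_s = P_b - 12, so Qs = 1063 + 10P_b.
Set Qd = Qs: 2383 - 5P_b = 1063 + 10P_b, so 1320 = 15P_b and P_b = 88.
So P_s = 76 and the quantity traded is Q = 2383 - 5(88) = 1943.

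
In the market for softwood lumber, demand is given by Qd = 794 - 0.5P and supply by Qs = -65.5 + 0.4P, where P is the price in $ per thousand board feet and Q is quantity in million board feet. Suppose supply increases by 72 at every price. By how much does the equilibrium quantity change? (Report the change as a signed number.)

ΔQ = 40

At equilibrium Qd = Qs, so 794 - 0.5P = -65.5 + 0.4P; collecting terms, 859.5 = 0.9P and P* = 955.
Plugging P* into demand: Q* = 794 - 0.5(955) = 316.5.
After the shift, supply is Qs = 6.5 + 0.4P.
The new intersection has 787.5 = 0.9P, i.e. P = 875, Q = 356.5.
ΔQ = 356.5 - 316.5 = 40.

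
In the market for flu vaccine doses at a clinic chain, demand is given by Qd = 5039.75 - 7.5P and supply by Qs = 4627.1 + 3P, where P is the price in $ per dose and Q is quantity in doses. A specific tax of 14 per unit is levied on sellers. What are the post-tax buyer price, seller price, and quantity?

The tax drives a wedge P_b - P_s = 14. Substituting P_s = P_b - 14 into supply: Qs = 4585.1 + 3P_b.
Equate demand and the shifted supply: 5039.75 - 7.5P_b = 4585.1 + 3P_b, giving 10.5P_b = 454.65, so P_b = 43.3.
Then P_s = 43.3 - 14 = 29.3 and Q = 5039.75 - 7.5(43.3) = 4715.

P_b = 43.3, P_s = 29.3, Q = 4715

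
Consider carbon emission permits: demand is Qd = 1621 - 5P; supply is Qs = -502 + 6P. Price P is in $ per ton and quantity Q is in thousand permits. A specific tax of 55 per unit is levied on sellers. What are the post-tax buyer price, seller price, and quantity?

Sellers keep P_s = P_b - 55 per unit, so supply in terms of the buyer price is Qs = -832 + 6P_b.
Market clearing requires 1621 - 5P_b = -832 + 6P_b; hence 2453 = 11P_b and P_b = 223.
Then P_s = 223 - 55 = 168 and Q = 1621 - 5(223) = 506.

P_b = 223, P_s = 168, Q = 506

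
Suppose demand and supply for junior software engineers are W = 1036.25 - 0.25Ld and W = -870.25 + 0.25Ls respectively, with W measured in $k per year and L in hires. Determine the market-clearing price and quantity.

W* = 83, L* = 3813

In direct form, Ld = 4145 - 4W and Ls = 3481 + 4W.
Equating demand and supply, 4145 - 4W = 3481 + 4W gives 8W = 664, so W* = 83.
From the demand curve, L* = 4145 - 4(83) = 3813.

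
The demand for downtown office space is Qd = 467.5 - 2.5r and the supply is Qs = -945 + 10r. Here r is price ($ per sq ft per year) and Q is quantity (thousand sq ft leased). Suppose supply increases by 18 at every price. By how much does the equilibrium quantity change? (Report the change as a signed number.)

ΔQ = 3.6

At equilibrium Qd = Qs, so 467.5 - 2.5r = -945 + 10r; collecting terms, 1412.5 = 12.5r and r* = 113.
Then Q* = 467.5 - 2.5(113) = 185.
After the shift, supply is Qs = -927 + 10r.
Re-solving, 12.5r = 1394.5 gives r = 111.56 and Q = 188.6.
ΔQ = 188.6 - 185 = 3.6.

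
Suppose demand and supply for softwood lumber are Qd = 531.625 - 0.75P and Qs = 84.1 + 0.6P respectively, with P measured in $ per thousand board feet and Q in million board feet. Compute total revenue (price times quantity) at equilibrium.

Total revenue = 93814.5

Set Qd = Qs: 531.625 - 0.75P = 84.1 + 0.6P, so 447.525 = 1.35P and P* = 331.5.
Plugging P* into demand: Q* = 531.625 - 0.75(331.5) = 283.
Total revenue = P* × Q* = 331.5 × 283 = 93814.5.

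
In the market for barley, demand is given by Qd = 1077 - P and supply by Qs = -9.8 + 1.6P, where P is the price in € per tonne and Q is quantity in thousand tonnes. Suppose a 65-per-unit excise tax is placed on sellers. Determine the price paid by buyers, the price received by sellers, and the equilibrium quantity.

P_b = 458, P_s = 393, Q = 619

The tax drives a wedge P_b - P_s = 65. Substituting P_s = P_b - 65 into supply: Qs = -113.8 + 1.6P_b.
Equate demand and the shifted supply: 1077 - P_b = -113.8 + 1.6P_b, giving 2.6P_b = 1190.8, so P_b = 458.
So P_s = 393 and the quantity traded is Q = 1077 - 458 = 619.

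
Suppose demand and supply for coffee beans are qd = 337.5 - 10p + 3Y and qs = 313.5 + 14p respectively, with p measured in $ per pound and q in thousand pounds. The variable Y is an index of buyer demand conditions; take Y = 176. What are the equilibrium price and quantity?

p* = 23, q* = 635.5

With Y = 176, demand is qd = 865.5 - 10p.
Equating demand and supply, 865.5 - 10p = 313.5 + 14p gives 24p = 552, so p* = 23.
Substitute back: q* = 865.5 - 10(23) = 635.5.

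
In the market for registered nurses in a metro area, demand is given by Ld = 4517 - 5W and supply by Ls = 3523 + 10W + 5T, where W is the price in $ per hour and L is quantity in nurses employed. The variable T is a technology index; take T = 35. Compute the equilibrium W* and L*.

W* = 54.6, L* = 4244

With T = 35, supply is Ls = 3698 + 10W.
At equilibrium Ld = Ls, so 4517 - 5W = 3698 + 10W; collecting terms, 819 = 15W and W* = 54.6.
Substitute back: L* = 4517 - 5(54.6) = 4244.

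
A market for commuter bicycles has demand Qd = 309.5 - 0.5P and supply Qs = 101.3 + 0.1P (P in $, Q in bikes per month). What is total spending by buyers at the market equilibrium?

Total spending by buyers = 47192

The market clears where 309.5 - 0.5P = 101.3 + 0.1P. Rearranging, 0.6P = 208.2, hence P* = 347.
Then Q* = 309.5 - 0.5(347) = 136.
Total spending by buyers = P* × Q* = 347 × 136 = 47192.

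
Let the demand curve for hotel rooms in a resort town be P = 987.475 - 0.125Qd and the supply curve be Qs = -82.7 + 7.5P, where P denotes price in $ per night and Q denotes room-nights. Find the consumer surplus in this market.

Consumer surplus = 892930.5025

In direct form, Qd = 7899.8 - 8P.
Equating demand and supply, 7899.8 - 8P = -82.7 + 7.5P gives 15.5P = 7982.5, so P* = 515.
From the demand curve, Q* = 7899.8 - 8(515) = 3779.8.
Demand choke price (Qd = 0): P = 7899.8/8 = 987.475. Consumer surplus = ½ × (987.475 - 515) × 3779.8 = 892930.5025.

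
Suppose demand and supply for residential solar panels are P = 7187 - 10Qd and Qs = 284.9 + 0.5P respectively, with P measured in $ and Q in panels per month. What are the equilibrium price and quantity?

Inverting to quantity form: Qd = 718.7 - 0.1P.
At equilibrium Qd = Qs, so 718.7 - 0.1P = 284.9 + 0.5P; collecting terms, 433.8 = 0.6P and P* = 723.
From the demand curve, Q* = 718.7 - 0.1(723) = 646.4.

P* = 723, Q* = 646.4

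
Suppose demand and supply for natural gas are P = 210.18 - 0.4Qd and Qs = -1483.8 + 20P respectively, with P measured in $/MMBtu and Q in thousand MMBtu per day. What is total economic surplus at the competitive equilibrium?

Rewriting in direct form: Qd = 525.45 - 2.5P.
Equating demand and supply, 525.45 - 2.5P = -1483.8 + 20P gives 22.5P = 2009.25, so P* = 89.3.
Then Q* = 525.45 - 2.5(89.3) = 302.2.
Demand choke price = 210.18; supply choke price = 74.19. CS = ½(210.18 - 89.3)(302.2) = 18264.968; PS = ½(89.3 - 74.19)(302.2) = 2283.121. Total surplus = 20548.089.

Total surplus = 20548.089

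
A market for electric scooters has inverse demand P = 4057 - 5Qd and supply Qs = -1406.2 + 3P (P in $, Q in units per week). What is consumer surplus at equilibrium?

Rewriting in direct form: Qd = 811.4 - 0.2P.
The market clears where 811.4 - 0.2P = -1406.2 + 3P. Rearranging, 3.2P = 2217.6, hence P* = 693.
Then Q* = 811.4 - 0.2(693) = 672.8.
Demand choke price (Qd = 0): P = 811.4/0.2 = 4057. Consumer surplus = ½ × (4057 - 693) × 672.8 = 1131649.6.

Consumer surplus = 1131649.6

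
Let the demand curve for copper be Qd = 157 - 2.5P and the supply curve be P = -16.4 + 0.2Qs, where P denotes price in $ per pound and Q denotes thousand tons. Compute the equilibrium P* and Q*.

P* = 10, Q* = 132

Inverting to quantity form: Qs = 82 + 5P.
The market clears where 157 - 2.5P = 82 + 5P. Rearranging, 7.5P = 75, hence P* = 10.
Substitute back: Q* = 157 - 2.5(10) = 132.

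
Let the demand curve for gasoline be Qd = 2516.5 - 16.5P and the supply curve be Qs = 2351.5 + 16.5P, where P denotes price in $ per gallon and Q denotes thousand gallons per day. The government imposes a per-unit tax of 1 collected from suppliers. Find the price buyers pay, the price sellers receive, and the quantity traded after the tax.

P_b = 5.5, P_s = 4.5, Q = 2425.75

With a tax of 1 on suppliers, they supply based on the net price P_s = P_b - 1, so Qs = 2335 + 16.5P_b.
Equate demand and the shifted supply: 2516.5 - 16.5P_b = 2335 + 16.5P_b, giving 33P_b = 181.5, so P_b = 5.5.
So P_s = 4.5 and the quantity traded is Q = 2516.5 - 16.5(5.5) = 2425.75.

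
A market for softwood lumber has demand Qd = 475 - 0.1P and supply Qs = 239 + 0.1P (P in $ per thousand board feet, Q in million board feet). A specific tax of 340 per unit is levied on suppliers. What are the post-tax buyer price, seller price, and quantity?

P_b = 1350, P_s = 1010, Q = 340

Suppliers keep P_s = P_b - 340 per unit, so supply in terms of the buyer price is Qs = 205 + 0.1P_b.
Market clearing requires 475 - 0.1P_b = 205 + 0.1P_b; hence 270 = 0.2P_b and P_b = 1350.
Then P_s = 1350 - 340 = 1010 and Q = 475 - 0.1(1350) = 340.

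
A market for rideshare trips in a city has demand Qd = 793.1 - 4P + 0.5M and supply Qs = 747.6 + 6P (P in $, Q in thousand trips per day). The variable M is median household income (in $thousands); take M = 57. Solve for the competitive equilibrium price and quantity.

P* = 7.4, Q* = 792

With M = 57, demand is Qd = 821.6 - 4P.
Equating demand and supply, 821.6 - 4P = 747.6 + 6P gives 10P = 74, so P* = 7.4.
From the demand curve, Q* = 821.6 - 4(7.4) = 792.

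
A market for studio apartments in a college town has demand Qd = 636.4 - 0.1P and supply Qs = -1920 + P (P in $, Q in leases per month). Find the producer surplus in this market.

Producer surplus = 81608

Set Qd = Qs: 636.4 - 0.1P = -1920 + P, so 2556.4 = 1.1P and P* = 2324.
Then Q* = 636.4 - 0.1(2324) = 404.
Supply choke price (Qs = 0): P = 1920. Producer surplus = ½ × (2324 - 1920) × 404 = 81608.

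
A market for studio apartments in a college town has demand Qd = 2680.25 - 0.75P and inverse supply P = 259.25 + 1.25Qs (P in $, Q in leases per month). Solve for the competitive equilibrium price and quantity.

P* = 1863, Q* = 1283

Rewriting in direct form: Qs = -207.4 + 0.8P.
The market clears where 2680.25 - 0.75P = -207.4 + 0.8P. Rearranging, 1.55P = 2887.65, hence P* = 1863.
From the demand curve, Q* = 2680.25 - 0.75(1863) = 1283.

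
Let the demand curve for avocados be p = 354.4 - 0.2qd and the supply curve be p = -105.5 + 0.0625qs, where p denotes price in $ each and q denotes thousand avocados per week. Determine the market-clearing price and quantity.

In direct form, qd = 1772 - 5p and qs = 1688 + 16p.
Equating demand and supply, 1772 - 5p = 1688 + 16p gives 21p = 84, so p* = 4.
Then q* = 1772 - 5(4) = 1752.

p* = 4, q* = 1752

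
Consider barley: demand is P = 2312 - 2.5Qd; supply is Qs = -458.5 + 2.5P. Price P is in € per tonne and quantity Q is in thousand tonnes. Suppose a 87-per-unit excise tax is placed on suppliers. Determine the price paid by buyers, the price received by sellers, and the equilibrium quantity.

P_b = 552, P_s = 465, Q = 704

Solving each curve for Q: Qd = 924.8 - 0.4P.
With a tax of 87 on suppliers, they supply based on the net price P_s = P_b - 87, so Qs = -676 + 2.5P_b.
Set Qd = Qs: 924.8 - 0.4P_b = -676 + 2.5P_b, so 1600.8 = 2.9P_b and P_b = 552.
Then P_s = 552 - 87 = 465 and Q = 924.8 - 0.4(552) = 704.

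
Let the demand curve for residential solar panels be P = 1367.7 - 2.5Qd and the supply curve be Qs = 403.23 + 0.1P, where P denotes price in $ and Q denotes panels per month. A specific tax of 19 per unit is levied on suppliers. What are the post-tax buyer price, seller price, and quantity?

P_b = 291.5, P_s = 272.5, Q = 430.48

In direct form, Qd = 547.08 - 0.4P.
The tax drives a wedge P_b - P_s = 19. Substituting P_s = P_b - 19 into supply: Qs = 401.33 + 0.1P_b.
Set Qd = Qs: 547.08 - 0.4P_b = 401.33 + 0.1P_b, so 145.75 = 0.5P_b and P_b = 291.5.
So P_s = 272.5 and the quantity traded is Q = 547.08 - 0.4(291.5) = 430.48.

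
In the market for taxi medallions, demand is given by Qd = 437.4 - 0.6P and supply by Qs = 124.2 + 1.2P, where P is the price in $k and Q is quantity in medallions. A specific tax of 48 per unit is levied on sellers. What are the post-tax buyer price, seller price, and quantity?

With a tax of 48 on sellers, they supply based on the net price P_s = P_b - 48, so Qs = 66.6 + 1.2P_b.
Equate demand and the shifted supply: 437.4 - 0.6P_b = 66.6 + 1.2P_b, giving 1.8P_b = 370.8, so P_b = 206.
So P_s = 158 and the quantity traded is Q = 437.4 - 0.6(206) = 313.8.

P_b = 206, P_s = 158, Q = 313.8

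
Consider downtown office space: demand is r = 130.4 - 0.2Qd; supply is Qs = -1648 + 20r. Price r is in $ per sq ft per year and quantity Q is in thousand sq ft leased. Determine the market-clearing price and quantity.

r* = 92, Q* = 192

Inverting to quantity form: Qd = 652 - 5r.
Set Qd = Qs: 652 - 5r = -1648 + 20r, so 2300 = 25r and r* = 92.
Substitute back: Q* = 652 - 5(92) = 192.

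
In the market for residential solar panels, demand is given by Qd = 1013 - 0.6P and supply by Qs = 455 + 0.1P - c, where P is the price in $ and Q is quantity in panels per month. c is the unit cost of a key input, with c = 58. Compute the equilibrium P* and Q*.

With c = 58, supply is Qs = 397 + 0.1P.
The market clears where 1013 - 0.6P = 397 + 0.1P. Rearranging, 0.7P = 616, hence P* = 880.
From the demand curve, Q* = 1013 - 0.6(880) = 485.

P* = 880, Q* = 485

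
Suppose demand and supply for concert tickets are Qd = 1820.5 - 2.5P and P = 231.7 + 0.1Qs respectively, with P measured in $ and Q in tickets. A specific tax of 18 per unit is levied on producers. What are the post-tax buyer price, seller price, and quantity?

Solving each curve for Q: Qs = -2317 + 10P.
With a tax of 18 on producers, they supply based on the net price P_s = P_b - 18, so Qs = -2497 + 10P_b.
Equate demand and the shifted supply: 1820.5 - 2.5P_b = -2497 + 10P_b, giving 12.5P_b = 4317.5, so P_b = 345.4.
So P_s = 327.4 and the quantity traded is Q = 1820.5 - 2.5(345.4) = 957.

P_b = 345.4, P_s = 327.4, Q = 957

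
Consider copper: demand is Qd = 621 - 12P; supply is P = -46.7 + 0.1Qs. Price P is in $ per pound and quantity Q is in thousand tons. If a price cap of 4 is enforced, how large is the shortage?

Shortage = 66

In direct form, Qs = 467 + 10P.
Evaluating both curves at the ceiling price 4 gives Qd = 573, Qs = 507.
Shortage = Qd - Qs = 573 - 507 = 66.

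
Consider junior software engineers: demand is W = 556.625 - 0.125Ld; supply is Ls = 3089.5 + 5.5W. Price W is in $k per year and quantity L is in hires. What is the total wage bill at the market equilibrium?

The total wage bill = 368145

In direct form, Ld = 4453 - 8W.
At equilibrium Ld = Ls, so 4453 - 8W = 3089.5 + 5.5W; collecting terms, 1363.5 = 13.5W and W* = 101.
From the demand curve, L* = 4453 - 8(101) = 3645.
The total wage bill = W* × L* = 101 × 3645 = 368145.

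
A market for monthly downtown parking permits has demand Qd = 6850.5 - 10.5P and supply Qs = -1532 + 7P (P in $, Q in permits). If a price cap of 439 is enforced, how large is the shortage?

Shortage = 700

With P fixed at 439, quantity demanded is 2241 and quantity supplied is 1541.
Shortage = Qd - Qs = 2241 - 1541 = 700.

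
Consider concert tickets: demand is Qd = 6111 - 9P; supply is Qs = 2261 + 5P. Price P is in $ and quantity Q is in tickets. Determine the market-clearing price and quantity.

P* = 275, Q* = 3636

At equilibrium Qd = Qs, so 6111 - 9P = 2261 + 5P; collecting terms, 3850 = 14P and P* = 275.
Substitute back: Q* = 6111 - 9(275) = 3636.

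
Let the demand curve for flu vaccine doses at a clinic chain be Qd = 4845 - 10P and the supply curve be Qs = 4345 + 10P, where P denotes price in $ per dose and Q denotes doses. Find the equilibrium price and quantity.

P* = 25, Q* = 4595

Set Qd = Qs: 4845 - 10P = 4345 + 10P, so 500 = 20P and P* = 25.
From the demand curve, Q* = 4845 - 10(25) = 4595.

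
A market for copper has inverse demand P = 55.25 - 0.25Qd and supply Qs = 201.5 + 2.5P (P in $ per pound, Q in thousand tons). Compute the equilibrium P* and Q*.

Rewriting in direct form: Qd = 221 - 4P.
At equilibrium Qd = Qs, so 221 - 4P = 201.5 + 2.5P; collecting terms, 19.5 = 6.5P and P* = 3.
Then Q* = 221 - 4(3) = 209.

P* = 3, Q* = 209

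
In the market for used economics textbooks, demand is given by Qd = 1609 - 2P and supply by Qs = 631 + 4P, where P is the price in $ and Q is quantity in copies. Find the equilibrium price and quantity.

P* = 163, Q* = 1283

Equating demand and supply, 1609 - 2P = 631 + 4P gives 6P = 978, so P* = 163.
From the demand curve, Q* = 1609 - 2(163) = 1283.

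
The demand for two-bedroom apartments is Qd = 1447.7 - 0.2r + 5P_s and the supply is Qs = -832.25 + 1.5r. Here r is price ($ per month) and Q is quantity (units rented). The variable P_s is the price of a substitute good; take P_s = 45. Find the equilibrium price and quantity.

r* = 1473.5, Q* = 1378

With P_s = 45, demand is Qd = 1672.7 - 0.2r.
The market clears where 1672.7 - 0.2r = -832.25 + 1.5r. Rearranging, 1.7r = 2504.95, hence r* = 1473.5.
From the demand curve, Q* = 1672.7 - 0.2(1473.5) = 1378.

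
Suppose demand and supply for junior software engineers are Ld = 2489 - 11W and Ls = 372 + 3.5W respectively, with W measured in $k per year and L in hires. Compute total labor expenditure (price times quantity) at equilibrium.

The market clears where 2489 - 11W = 372 + 3.5W. Rearranging, 14.5W = 2117, hence W* = 146.
From the demand curve, L* = 2489 - 11(146) = 883.
Total labor expenditure = W* × L* = 146 × 883 = 128918.

Total labor expenditure = 128918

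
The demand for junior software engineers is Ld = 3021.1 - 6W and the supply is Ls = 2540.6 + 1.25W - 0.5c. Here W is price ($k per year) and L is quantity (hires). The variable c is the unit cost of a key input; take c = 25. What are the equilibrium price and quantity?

W* = 68, L* = 2613.1

With c = 25, supply is Ls = 2528.1 + 1.25W.
At equilibrium Ld = Ls, so 3021.1 - 6W = 2528.1 + 1.25W; collecting terms, 493 = 7.25W and W* = 68.
Plugging W* into demand: L* = 3021.1 - 6(68) = 2613.1.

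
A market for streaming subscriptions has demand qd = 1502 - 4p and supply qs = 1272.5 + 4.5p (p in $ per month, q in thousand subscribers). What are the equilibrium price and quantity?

p* = 27, q* = 1394

Set qd = qs: 1502 - 4p = 1272.5 + 4.5p, so 229.5 = 8.5p and p* = 27.
Substitute back: q* = 1502 - 4(27) = 1394.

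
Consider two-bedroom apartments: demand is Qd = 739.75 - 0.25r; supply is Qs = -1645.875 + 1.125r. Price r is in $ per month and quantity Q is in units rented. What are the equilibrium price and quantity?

r* = 1735, Q* = 306

Equating demand and supply, 739.75 - 0.25r = -1645.875 + 1.125r gives 1.375r = 2385.625, so r* = 1735.
Plugging r* into demand: Q* = 739.75 - 0.25(1735) = 306.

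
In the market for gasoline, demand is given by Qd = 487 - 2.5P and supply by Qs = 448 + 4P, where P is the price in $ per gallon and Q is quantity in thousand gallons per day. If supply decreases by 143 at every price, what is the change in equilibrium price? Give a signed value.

ΔP = 22

At equilibrium Qd = Qs, so 487 - 2.5P = 448 + 4P; collecting terms, 39 = 6.5P and P* = 6.
Plugging P* into demand: Q* = 487 - 2.5(6) = 472.
After the shift, supply is Qs = 305 + 4P.
New equilibrium: 182 = 6.5P, so P = 28 and Q = 417.
ΔP = 28 - 6 = 22.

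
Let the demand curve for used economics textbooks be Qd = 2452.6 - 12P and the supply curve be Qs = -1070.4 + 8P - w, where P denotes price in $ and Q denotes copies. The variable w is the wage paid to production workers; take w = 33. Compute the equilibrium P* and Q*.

With w = 33, supply is Qs = -1103.4 + 8P.
At equilibrium Qd = Qs, so 2452.6 - 12P = -1103.4 + 8P; collecting terms, 3556 = 20P and P* = 177.8.
Then Q* = 2452.6 - 12(177.8) = 319.

P* = 177.8, Q* = 319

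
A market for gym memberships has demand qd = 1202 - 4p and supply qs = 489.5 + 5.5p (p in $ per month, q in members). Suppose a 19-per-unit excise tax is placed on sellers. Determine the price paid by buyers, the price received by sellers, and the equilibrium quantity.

p_b = 86, p_s = 67, q = 858

The tax drives a wedge p_b - p_s = 19. Substituting p_s = p_b - 19 into supply: qs = 385 + 5.5p_b.
Equate demand and the shifted supply: 1202 - 4p_b = 385 + 5.5p_b, giving 9.5p_b = 817, so p_b = 86.
So p_s = 67 and the quantity traded is q = 1202 - 4(86) = 858.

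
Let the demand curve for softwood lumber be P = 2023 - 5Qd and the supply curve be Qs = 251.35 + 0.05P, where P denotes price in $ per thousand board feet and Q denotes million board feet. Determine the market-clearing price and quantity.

P* = 613, Q* = 282

Solving each curve for Q: Qd = 404.6 - 0.2P.
Equating demand and supply, 404.6 - 0.2P = 251.35 + 0.05P gives 0.25P = 153.25, so P* = 613.
Then Q* = 404.6 - 0.2(613) = 282.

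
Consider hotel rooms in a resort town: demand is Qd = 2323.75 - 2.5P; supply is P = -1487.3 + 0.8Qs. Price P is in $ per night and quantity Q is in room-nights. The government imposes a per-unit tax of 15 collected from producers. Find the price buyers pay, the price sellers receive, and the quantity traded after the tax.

P_b = 128.9, P_s = 113.9, Q = 2001.5

Solving each curve for Q: Qs = 1859.125 + 1.25P.
Producers keep P_s = P_b - 15 per unit, so supply in terms of the buyer price is Qs = 1840.375 + 1.25P_b.
Market clearing requires 2323.75 - 2.5P_b = 1840.375 + 1.25P_b; hence 483.375 = 3.75P_b and P_b = 128.9.
So P_s = 113.9 and the quantity traded is Q = 2323.75 - 2.5(128.9) = 2001.5.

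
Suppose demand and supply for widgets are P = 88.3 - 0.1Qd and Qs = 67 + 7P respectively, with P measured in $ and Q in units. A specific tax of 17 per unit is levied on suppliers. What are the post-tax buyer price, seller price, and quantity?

Rewriting in direct form: Qd = 883 - 10P.
Suppliers keep P_s = P_b - 17 per unit, so supply in terms of the buyer price is Qs = -52 + 7P_b.
Market clearing requires 883 - 10P_b = -52 + 7P_b; hence 935 = 17P_b and P_b = 55.
Then P_s = 55 - 17 = 38 and Q = 883 - 10(55) = 333.

P_b = 55, P_s = 38, Q = 333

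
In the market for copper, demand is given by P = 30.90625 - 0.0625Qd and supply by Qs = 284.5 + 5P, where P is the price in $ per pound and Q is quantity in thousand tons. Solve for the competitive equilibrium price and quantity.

P* = 10, Q* = 334.5

Inverting to quantity form: Qd = 494.5 - 16P.
At equilibrium Qd = Qs, so 494.5 - 16P = 284.5 + 5P; collecting terms, 210 = 21P and P* = 10.
Substitute back: Q* = 494.5 - 16(10) = 334.5.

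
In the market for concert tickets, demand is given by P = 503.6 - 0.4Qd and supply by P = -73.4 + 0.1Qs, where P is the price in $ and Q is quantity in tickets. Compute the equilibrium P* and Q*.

P* = 42, Q* = 1154

Rewriting in direct form: Qd = 1259 - 2.5P and Qs = 734 + 10P.
The market clears where 1259 - 2.5P = 734 + 10P. Rearranging, 12.5P = 525, hence P* = 42.
Then Q* = 1259 - 2.5(42) = 1154.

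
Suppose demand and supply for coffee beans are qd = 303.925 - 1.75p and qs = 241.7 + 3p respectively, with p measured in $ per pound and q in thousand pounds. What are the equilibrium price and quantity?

p* = 13.1, q* = 281

At equilibrium qd = qs, so 303.925 - 1.75p = 241.7 + 3p; collecting terms, 62.225 = 4.75p and p* = 13.1.
Plugging p* into demand: q* = 303.925 - 1.75(13.1) = 281.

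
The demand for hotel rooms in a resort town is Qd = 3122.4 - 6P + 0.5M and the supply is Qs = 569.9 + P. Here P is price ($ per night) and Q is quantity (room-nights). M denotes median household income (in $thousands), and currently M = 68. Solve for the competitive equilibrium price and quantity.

With M = 68, demand is Qd = 3156.4 - 6P.
At equilibrium Qd = Qs, so 3156.4 - 6P = 569.9 + P; collecting terms, 2586.5 = 7P and P* = 369.5.
Then Q* = 3156.4 - 6(369.5) = 939.4.

P* = 369.5, Q* = 939.4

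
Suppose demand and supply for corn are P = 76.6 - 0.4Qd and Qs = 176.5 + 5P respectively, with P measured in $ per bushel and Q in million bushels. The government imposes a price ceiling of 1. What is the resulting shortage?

Shortage = 7.5

Rewriting in direct form: Qd = 191.5 - 2.5P.
At P = 1: Qd = 189 and Qs = 181.5.
Shortage = Qd - Qs = 189 - 181.5 = 7.5.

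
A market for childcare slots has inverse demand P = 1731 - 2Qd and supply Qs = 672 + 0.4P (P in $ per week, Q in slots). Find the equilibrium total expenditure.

Total expenditure = 162970

Rewriting in direct form: Qd = 865.5 - 0.5P.
At equilibrium Qd = Qs, so 865.5 - 0.5P = 672 + 0.4P; collecting terms, 193.5 = 0.9P and P* = 215.
From the demand curve, Q* = 865.5 - 0.5(215) = 758.
Total expenditure = P* × Q* = 215 × 758 = 162970.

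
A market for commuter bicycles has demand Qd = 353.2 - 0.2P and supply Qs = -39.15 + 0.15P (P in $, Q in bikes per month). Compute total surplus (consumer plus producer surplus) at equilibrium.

Total surplus = 97072.5

At equilibrium Qd = Qs, so 353.2 - 0.2P = -39.15 + 0.15P; collecting terms, 392.35 = 0.35P and P* = 1121.
Substitute back: Q* = 353.2 - 0.2(1121) = 129.
Demand choke price = 1766; supply choke price = 261. CS = ½(1766 - 1121)(129) = 41602.5; PS = ½(1121 - 261)(129) = 55470. Total surplus = 97072.5.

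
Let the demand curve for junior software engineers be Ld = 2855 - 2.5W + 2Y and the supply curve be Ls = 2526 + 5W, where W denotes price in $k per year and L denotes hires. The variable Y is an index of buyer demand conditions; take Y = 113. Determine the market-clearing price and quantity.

W* = 74, L* = 2896

With Y = 113, demand is Ld = 3081 - 2.5W.
The market clears where 3081 - 2.5W = 2526 + 5W. Rearranging, 7.5W = 555, hence W* = 74.
Plugging W* into demand: L* = 3081 - 2.5(74) = 2896.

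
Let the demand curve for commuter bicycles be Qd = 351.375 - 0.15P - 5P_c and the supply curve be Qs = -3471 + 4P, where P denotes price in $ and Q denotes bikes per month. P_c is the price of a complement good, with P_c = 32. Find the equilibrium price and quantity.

With P_c = 32, demand is Qd = 191.375 - 0.15P.
Equating demand and supply, 191.375 - 0.15P = -3471 + 4P gives 4.15P = 3662.375, so P* = 882.5.
Substitute back: Q* = 191.375 - 0.15(882.5) = 59.

P* = 882.5, Q* = 59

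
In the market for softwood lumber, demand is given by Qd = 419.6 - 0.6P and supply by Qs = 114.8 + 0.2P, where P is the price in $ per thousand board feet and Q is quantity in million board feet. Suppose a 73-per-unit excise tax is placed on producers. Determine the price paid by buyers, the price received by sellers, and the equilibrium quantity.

P_b = 399.25, P_s = 326.25, Q = 180.05

Producers keep P_s = P_b - 73 per unit, so supply in terms of the buyer price is Qs = 100.2 + 0.2P_b.
Market clearing requires 419.6 - 0.6P_b = 100.2 + 0.2P_b; hence 319.4 = 0.8P_b and P_b = 399.25.
Then P_s = 399.25 - 73 = 326.25 and Q = 419.6 - 0.6(399.25) = 180.05.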